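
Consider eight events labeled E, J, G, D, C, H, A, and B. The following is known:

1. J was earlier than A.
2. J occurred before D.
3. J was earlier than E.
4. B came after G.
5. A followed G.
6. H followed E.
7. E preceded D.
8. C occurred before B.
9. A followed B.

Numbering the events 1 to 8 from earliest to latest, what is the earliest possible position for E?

2

J must come before E — 1 forced predecessor.
Nothing else is forced ahead of E, so its earliest slot is position 1 + 1 = 2.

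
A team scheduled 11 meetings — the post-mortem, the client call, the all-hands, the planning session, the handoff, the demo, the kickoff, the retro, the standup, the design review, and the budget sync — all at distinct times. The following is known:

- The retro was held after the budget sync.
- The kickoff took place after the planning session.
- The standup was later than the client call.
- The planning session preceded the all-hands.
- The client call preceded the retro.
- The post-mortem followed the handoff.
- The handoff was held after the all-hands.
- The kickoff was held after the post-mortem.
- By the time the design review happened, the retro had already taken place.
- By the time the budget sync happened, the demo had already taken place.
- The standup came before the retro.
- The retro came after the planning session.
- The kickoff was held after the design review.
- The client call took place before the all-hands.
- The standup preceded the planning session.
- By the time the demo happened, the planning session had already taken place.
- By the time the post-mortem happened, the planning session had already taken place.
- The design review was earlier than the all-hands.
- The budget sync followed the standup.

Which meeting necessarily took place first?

The client call has a chain of constraints placing it before every other meeting, so the client call must be first.

the client call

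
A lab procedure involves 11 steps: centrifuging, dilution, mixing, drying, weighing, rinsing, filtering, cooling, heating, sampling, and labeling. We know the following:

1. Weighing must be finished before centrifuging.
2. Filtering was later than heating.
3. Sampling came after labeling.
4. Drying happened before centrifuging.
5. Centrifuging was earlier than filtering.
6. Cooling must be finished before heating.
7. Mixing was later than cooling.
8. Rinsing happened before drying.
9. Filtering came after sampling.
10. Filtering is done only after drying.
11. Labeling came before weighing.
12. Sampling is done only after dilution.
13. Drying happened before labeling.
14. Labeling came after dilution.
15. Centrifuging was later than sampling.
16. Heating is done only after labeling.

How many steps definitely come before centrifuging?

6

Directly stated before centrifuging: drying, sampling, and weighing.
Dilution reaches centrifuging via dilution → sampling → centrifuging.
Labeling reaches centrifuging via labeling → weighing → centrifuging.
Rinsing reaches centrifuging via rinsing → drying → centrifuging.
No chain forces cooling (or any of the others) ahead of centrifuging.
That's dilution, drying, labeling, rinsing, sampling, and weighing — 6 in all.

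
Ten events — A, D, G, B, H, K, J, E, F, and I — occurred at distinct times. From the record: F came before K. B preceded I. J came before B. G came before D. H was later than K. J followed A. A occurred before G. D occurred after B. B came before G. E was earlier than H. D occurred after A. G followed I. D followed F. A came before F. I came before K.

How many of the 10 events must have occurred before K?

Directly stated before K: F and I.
A reaches K via A → F → K.
B reaches K via B → I → K.
J reaches K via J → B → I → K.
No chain forces E (or any of the others) ahead of K.
That's A, B, F, I, and J — 5 in all.

5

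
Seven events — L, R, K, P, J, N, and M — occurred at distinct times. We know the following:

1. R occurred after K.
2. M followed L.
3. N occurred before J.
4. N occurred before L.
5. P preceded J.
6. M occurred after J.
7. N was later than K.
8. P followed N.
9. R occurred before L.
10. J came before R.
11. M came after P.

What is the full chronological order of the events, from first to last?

K, N, P, J, R, L, M

The constraints fix every adjacent pair, so only one ordering works:
K → N → P → J → R → L → M.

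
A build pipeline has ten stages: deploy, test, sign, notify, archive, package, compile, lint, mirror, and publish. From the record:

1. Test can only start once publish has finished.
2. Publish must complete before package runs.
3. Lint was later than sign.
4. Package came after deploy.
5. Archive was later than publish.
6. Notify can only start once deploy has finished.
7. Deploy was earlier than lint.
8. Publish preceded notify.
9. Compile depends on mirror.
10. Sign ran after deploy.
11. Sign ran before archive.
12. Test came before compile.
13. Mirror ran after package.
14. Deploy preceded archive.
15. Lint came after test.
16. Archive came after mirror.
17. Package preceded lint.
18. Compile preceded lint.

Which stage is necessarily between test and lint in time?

compile

Tracing the constraints gives test → compile → lint, so compile sits after test and before lint.
No other stage is forced both after test and before lint.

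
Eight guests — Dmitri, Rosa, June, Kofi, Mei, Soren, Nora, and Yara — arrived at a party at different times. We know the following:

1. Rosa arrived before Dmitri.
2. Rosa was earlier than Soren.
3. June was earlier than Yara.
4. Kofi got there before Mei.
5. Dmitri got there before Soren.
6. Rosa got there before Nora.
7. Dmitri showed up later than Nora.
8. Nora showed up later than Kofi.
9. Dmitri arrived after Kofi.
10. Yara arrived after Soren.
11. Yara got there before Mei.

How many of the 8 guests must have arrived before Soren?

Directly stated before Soren: Dmitri and Rosa.
Kofi reaches Soren via Kofi → Dmitri → Soren.
Nora reaches Soren via Nora → Dmitri → Soren.
No chain forces Mei (or any of the others) ahead of Soren.
That's Dmitri, Kofi, Nora, and Rosa — 4 in all.

4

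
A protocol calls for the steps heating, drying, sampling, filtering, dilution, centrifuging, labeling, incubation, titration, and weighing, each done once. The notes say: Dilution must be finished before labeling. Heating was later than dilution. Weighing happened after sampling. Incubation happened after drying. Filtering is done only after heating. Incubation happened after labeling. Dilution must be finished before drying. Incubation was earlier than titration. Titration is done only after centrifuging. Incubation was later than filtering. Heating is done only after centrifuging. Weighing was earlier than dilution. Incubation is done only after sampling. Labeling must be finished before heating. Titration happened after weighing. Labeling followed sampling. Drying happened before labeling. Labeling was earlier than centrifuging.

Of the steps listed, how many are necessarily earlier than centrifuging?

5

Directly stated before centrifuging: labeling.
Dilution reaches centrifuging via dilution → labeling → centrifuging.
Drying reaches centrifuging via drying → labeling → centrifuging.
Sampling reaches centrifuging via sampling → labeling → centrifuging.
Likewise weighing reaches centrifuging by chaining the stated constraints.
No chain forces incubation (or any of the others) ahead of centrifuging.
That's dilution, drying, labeling, sampling, and weighing — 5 in all.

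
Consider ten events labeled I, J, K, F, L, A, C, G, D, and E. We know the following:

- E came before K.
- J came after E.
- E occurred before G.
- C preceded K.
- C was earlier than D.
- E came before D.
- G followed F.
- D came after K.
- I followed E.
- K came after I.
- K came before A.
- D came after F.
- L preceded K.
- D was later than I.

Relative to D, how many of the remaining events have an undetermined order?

Forced before D: C, E, F, I, K, and L.
That leaves A, G, and J with no forced order relative to D — 3.

3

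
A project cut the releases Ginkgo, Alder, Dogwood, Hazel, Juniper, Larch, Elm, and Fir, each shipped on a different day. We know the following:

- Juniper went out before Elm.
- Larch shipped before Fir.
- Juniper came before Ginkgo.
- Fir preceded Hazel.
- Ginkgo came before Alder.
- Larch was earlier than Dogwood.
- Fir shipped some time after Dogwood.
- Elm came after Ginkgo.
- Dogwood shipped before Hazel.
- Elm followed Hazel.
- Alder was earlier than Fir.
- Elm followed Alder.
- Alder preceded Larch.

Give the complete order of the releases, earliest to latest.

Juniper, Ginkgo, Alder, Larch, Dogwood, Fir, Hazel, Elm

The constraints fix every adjacent pair, so only one ordering works:
Juniper → Ginkgo → Alder → Larch → Dogwood → Fir → Hazel → Elm.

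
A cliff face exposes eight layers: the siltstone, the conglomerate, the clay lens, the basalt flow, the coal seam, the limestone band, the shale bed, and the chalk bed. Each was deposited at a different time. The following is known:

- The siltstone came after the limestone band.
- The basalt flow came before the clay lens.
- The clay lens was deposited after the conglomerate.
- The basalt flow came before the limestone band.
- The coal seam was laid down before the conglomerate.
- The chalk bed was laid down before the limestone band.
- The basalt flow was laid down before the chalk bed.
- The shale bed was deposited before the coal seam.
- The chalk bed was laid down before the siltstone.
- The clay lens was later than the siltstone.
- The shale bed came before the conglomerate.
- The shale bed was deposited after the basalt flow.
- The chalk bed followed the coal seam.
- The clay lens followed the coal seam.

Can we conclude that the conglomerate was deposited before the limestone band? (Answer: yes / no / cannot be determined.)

cannot be determined

No chain of stated constraints runs from the conglomerate to the limestone band, and none runs from the limestone band to the conglomerate either.
So the relative order of the conglomerate and the limestone band is not fixed by the given facts.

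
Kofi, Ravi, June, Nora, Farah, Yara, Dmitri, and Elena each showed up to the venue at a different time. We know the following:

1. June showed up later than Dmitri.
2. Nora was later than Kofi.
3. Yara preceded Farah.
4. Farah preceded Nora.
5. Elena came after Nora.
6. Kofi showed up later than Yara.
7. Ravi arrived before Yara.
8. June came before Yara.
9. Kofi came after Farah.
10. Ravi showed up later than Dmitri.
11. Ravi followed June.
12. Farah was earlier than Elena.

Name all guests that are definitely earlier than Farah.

Dmitri, June, Ravi, Yara

Directly stated before Farah: Yara.
Dmitri reaches Farah via Dmitri → June → Yara → Farah.
June reaches Farah via June → Yara → Farah.
Ravi reaches Farah via Ravi → Yara → Farah.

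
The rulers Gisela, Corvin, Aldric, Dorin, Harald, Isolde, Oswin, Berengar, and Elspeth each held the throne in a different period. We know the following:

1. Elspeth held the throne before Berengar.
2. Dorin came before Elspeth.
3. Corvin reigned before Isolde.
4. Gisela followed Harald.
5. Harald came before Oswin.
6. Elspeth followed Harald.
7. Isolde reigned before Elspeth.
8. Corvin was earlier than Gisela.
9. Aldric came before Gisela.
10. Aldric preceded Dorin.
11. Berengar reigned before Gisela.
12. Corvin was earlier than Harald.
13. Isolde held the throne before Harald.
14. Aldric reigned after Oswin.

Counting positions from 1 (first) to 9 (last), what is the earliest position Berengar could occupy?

8

Aldric, Corvin, Dorin, Elspeth, Harald, Isolde, and Oswin must all come before Berengar — 7 forced predecessors.
Nothing else is forced ahead of Berengar, so their earliest slot is position 7 + 1 = 8.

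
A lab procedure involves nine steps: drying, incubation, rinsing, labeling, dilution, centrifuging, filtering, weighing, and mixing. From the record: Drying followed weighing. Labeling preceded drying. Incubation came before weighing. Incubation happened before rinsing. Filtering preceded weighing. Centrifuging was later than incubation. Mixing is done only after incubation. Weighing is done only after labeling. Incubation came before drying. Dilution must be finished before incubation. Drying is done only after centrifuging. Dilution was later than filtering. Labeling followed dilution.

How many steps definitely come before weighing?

4

Directly stated before weighing: filtering, incubation, and labeling.
Dilution reaches weighing via dilution → labeling → weighing.
No chain forces mixing (or any of the others) ahead of weighing.
That's dilution, filtering, incubation, and labeling — 4 in all.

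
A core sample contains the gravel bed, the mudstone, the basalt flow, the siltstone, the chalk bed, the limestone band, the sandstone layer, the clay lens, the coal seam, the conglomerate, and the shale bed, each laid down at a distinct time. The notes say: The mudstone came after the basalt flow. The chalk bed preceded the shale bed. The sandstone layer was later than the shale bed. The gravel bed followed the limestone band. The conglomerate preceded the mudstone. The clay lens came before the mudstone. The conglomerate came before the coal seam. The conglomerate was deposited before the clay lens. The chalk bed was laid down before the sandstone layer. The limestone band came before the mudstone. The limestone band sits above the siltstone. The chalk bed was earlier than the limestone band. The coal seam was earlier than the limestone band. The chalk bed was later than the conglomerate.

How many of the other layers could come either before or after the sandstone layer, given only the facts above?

Forced before the sandstone layer: the chalk bed, the conglomerate, and the shale bed.
That leaves the basalt flow, the clay lens, the coal seam, the gravel bed, the limestone band, the mudstone, and the siltstone with no forced order relative to the sandstone layer — 7.

7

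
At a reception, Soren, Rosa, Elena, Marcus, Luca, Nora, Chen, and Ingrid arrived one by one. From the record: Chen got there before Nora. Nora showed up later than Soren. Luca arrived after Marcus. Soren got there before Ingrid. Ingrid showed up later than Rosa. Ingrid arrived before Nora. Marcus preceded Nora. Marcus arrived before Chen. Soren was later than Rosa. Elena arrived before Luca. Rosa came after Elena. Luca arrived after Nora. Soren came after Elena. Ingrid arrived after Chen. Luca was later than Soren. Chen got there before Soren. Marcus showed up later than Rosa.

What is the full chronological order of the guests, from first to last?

The constraints fix every adjacent pair, so only one ordering works:
Elena → Rosa → Marcus → Chen → Soren → Ingrid → Nora → Luca.

Elena, Rosa, Marcus, Chen, Soren, Ingrid, Nora, Luca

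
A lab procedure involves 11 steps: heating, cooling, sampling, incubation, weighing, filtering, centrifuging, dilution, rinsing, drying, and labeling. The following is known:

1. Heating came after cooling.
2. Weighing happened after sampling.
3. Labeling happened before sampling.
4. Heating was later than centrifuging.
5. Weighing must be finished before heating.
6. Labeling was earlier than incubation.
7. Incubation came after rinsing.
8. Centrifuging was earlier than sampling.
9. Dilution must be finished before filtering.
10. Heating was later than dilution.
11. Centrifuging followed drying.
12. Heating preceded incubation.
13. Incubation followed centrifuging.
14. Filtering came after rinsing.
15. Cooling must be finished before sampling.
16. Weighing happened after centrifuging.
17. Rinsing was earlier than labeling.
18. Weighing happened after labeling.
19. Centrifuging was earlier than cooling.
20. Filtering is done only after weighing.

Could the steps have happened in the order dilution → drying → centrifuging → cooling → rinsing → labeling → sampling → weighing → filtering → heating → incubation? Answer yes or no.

Check each stated constraint against the proposed order — e.g. dilution is ahead of filtering; dilution is ahead of heating. Every pair is in the required order; nothing is violated.

yes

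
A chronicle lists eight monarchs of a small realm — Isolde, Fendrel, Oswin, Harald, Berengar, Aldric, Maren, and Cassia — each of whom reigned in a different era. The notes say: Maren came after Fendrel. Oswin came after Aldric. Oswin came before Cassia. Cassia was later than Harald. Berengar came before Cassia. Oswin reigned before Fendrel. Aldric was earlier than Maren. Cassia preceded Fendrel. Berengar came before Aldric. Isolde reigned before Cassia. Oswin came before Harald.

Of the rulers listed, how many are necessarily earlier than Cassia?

5

Directly stated before Cassia: Berengar, Harald, Isolde, and Oswin.
Aldric reaches Cassia via Aldric → Oswin → Cassia.
No chain forces Maren (or any of the others) ahead of Cassia.
That's Aldric, Berengar, Harald, Isolde, and Oswin — 5 in all.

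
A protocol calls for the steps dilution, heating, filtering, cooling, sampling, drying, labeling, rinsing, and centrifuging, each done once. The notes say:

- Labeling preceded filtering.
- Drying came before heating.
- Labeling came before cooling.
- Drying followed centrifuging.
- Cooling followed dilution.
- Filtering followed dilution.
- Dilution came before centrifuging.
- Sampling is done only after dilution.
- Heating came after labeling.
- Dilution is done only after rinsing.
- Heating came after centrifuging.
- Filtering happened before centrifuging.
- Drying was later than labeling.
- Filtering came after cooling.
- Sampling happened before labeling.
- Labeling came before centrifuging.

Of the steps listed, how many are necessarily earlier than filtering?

Directly stated before filtering: cooling, dilution, and labeling.
Rinsing reaches filtering via rinsing → dilution → filtering.
Sampling reaches filtering via sampling → labeling → filtering.
No chain forces heating (or any of the others) ahead of filtering.
That's cooling, dilution, labeling, rinsing, and sampling — 5 in all.

5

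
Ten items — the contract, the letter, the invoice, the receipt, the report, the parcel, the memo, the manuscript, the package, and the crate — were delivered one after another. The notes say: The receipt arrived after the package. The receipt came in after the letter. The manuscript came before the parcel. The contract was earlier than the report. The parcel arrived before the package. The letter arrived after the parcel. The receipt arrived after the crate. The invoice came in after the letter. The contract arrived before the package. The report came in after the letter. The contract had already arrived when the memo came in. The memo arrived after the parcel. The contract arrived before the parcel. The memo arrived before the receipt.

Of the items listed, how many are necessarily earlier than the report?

Directly stated before the report: the contract and the letter.
The manuscript reaches the report via the manuscript → the parcel → the letter → the report.
The parcel reaches the report via the parcel → the letter → the report.
No chain forces the memo (or any of the others) ahead of the report.
That's the contract, the letter, the manuscript, and the parcel — 4 in all.

4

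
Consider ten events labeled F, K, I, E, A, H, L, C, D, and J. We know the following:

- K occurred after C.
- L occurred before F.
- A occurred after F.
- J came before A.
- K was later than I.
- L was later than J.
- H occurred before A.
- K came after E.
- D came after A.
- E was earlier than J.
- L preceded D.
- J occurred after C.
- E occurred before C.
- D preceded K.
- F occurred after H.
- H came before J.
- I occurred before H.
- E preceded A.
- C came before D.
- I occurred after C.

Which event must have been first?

E

E has a chain of constraints placing it before every other event, so E must be first.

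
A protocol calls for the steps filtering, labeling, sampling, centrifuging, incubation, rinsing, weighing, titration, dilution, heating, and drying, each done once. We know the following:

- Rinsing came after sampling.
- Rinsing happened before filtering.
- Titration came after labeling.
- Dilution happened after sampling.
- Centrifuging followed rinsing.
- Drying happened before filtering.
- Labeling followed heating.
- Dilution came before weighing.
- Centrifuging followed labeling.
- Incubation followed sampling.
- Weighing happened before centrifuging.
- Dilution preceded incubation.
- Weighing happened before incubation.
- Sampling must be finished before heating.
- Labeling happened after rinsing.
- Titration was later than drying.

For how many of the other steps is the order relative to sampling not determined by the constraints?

1

Forced after sampling: centrifuging, dilution, filtering, heating, incubation, labeling, rinsing, titration, and weighing.
That leaves drying with no forced order relative to sampling — 1.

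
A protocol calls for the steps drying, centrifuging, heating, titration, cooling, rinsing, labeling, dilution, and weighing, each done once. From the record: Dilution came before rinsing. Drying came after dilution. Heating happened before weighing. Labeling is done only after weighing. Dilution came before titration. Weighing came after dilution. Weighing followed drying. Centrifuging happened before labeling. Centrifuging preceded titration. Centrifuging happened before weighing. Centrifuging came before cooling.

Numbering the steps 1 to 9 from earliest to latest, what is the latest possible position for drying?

Drying must come before labeling and weighing — 2 steps forced after it.
Everything else can be placed before drying in some valid order, so drying can sit as late as position 9 − 2 = 7.

7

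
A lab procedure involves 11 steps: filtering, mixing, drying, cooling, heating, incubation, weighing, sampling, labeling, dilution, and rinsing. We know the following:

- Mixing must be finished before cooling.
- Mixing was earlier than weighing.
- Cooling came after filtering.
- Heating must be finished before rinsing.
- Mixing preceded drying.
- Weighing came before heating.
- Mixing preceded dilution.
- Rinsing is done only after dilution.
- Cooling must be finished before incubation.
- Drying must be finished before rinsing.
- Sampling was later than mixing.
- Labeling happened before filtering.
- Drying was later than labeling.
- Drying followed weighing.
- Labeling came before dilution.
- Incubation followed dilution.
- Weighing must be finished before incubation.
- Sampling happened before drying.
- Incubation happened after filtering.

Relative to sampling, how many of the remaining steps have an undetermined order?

Forced before sampling: mixing; forced after sampling: drying and rinsing.
That leaves cooling, dilution, filtering, heating, incubation, labeling, and weighing with no forced order relative to sampling — 7.

7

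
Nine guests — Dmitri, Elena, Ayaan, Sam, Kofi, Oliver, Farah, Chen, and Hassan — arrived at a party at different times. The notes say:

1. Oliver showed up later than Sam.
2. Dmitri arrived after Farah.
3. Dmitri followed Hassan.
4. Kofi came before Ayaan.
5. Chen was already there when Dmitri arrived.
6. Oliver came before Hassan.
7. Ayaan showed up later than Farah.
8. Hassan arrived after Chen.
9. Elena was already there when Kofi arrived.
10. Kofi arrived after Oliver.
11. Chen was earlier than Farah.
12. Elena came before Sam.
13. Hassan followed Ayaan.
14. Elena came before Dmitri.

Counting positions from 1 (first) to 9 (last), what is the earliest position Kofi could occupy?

Elena, Oliver, and Sam must all come before Kofi — 3 forced predecessors.
Nothing else is forced ahead of Kofi, so their earliest slot is position 3 + 1 = 4.

4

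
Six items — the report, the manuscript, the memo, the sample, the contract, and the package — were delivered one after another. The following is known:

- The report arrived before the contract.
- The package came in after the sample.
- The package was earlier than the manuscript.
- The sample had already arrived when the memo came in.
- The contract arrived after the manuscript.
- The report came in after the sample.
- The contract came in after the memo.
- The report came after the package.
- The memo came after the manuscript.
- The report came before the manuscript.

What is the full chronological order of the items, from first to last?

The constraints fix every adjacent pair, so only one ordering works:
the sample → the package → the report → the manuscript → the memo → the contract.

the sample, the package, the report, the manuscript, the memo, the contract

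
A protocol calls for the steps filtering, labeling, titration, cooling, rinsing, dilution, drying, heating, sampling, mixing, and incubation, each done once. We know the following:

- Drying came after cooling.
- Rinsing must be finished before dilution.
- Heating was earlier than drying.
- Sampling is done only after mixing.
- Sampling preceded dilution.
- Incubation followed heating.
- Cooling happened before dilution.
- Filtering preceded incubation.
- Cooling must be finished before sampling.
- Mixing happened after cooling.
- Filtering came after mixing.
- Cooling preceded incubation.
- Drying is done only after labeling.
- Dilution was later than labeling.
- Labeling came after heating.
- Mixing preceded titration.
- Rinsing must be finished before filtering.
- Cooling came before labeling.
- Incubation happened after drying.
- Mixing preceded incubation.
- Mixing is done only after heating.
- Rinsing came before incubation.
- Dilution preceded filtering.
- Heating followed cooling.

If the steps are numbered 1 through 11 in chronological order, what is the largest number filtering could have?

10

Filtering must come before incubation — 1 step forced after it.
Everything else can be placed before filtering in some valid order, so filtering can sit as late as position 11 − 1 = 10.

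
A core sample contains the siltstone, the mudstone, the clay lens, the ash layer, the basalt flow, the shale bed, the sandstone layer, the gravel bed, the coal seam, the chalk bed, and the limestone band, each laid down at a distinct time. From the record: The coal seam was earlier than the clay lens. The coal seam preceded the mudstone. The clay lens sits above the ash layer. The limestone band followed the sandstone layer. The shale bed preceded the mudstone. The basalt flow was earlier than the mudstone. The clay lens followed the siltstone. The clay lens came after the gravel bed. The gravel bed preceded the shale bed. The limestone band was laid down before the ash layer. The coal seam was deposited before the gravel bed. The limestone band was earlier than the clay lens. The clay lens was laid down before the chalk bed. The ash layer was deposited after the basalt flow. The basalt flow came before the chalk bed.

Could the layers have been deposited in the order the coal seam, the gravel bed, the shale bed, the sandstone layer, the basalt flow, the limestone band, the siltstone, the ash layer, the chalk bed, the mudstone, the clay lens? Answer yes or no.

no

The constraints require the clay lens before the chalk bed, but in the proposed sequence the chalk bed appears ahead of the clay lens. That one violation is enough.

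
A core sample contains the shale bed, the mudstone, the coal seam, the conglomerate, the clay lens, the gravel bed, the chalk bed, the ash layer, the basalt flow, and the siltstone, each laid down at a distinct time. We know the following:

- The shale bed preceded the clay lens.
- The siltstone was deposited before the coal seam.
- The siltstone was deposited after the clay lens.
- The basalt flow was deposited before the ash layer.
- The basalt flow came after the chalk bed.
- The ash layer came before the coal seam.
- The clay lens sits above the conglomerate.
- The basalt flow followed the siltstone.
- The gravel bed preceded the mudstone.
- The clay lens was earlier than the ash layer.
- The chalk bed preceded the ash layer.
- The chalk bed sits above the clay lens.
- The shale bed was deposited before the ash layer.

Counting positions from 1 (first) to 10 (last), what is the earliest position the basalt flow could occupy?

The chalk bed, the clay lens, the conglomerate, the shale bed, and the siltstone must all come before the basalt flow — 5 forced predecessors.
Nothing else is forced ahead of the basalt flow, so its earliest slot is position 5 + 1 = 6.

6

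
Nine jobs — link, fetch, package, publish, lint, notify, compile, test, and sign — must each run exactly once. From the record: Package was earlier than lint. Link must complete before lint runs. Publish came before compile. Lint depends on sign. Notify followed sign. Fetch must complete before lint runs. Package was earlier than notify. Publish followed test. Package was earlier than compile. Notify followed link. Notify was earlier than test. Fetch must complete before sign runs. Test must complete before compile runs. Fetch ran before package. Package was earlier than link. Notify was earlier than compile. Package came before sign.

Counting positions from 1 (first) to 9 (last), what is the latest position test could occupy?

Test must come before compile and publish — 2 stages forced after it.
Everything else can be placed before test in some valid order, so test can sit as late as position 9 − 2 = 7.

7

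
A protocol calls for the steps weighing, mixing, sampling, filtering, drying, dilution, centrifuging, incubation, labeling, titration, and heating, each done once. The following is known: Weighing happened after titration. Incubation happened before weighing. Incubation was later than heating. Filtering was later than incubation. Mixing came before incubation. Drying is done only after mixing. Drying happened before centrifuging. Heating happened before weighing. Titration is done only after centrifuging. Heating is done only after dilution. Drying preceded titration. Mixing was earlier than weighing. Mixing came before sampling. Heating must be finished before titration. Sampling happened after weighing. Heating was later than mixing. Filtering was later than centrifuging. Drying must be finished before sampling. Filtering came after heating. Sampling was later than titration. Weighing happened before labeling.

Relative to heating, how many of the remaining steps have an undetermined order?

Forced before heating: dilution and mixing; forced after heating: filtering, incubation, labeling, sampling, titration, and weighing.
That leaves centrifuging and drying with no forced order relative to heating — 2.

2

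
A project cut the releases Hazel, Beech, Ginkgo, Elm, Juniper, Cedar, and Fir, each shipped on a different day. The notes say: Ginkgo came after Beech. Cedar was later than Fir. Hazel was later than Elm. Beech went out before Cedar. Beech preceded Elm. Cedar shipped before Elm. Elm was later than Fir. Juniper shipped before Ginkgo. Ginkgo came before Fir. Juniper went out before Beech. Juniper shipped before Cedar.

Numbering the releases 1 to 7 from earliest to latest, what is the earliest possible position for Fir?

4

Beech, Ginkgo, and Juniper must all come before Fir — 3 forced predecessors.
Nothing else is forced ahead of Fir, so its earliest slot is position 3 + 1 = 4.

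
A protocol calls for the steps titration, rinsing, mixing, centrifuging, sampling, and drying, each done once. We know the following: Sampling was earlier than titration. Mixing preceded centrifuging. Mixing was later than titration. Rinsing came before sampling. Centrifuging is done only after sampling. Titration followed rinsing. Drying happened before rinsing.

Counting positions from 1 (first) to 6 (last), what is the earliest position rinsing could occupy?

2

Drying must come before rinsing — 1 forced predecessor.
Nothing else is forced ahead of rinsing, so its earliest slot is position 1 + 1 = 2.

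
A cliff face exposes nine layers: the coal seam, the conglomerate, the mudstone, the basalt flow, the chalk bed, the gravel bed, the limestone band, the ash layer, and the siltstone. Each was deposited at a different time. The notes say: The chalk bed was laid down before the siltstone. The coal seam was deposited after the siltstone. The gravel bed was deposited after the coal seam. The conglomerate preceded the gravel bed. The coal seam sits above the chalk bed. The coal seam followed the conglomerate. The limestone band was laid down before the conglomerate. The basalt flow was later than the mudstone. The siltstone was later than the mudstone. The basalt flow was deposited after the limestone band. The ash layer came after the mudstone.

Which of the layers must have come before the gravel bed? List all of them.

the chalk bed, the coal seam, the conglomerate, the limestone band, the mudstone, the siltstone

Directly stated before the gravel bed: the coal seam and the conglomerate.
The chalk bed reaches the gravel bed via the chalk bed → the coal seam → the gravel bed.
The limestone band reaches the gravel bed via the limestone band → the conglomerate → the gravel bed.
The mudstone reaches the gravel bed via the mudstone → the siltstone → the coal seam → the gravel bed.
Likewise the siltstone reaches the gravel bed by chaining the stated constraints.
No chain forces the basalt flow (or any of the others) ahead of the gravel bed.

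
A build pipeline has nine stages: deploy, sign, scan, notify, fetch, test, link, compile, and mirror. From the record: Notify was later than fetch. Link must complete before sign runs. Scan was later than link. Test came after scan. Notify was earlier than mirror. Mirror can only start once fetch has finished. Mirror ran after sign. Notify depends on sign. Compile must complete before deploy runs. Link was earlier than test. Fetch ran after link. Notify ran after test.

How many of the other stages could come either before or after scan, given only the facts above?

4

Forced before scan: link; forced after scan: mirror, notify, and test.
That leaves compile, deploy, fetch, and sign with no forced order relative to scan — 4.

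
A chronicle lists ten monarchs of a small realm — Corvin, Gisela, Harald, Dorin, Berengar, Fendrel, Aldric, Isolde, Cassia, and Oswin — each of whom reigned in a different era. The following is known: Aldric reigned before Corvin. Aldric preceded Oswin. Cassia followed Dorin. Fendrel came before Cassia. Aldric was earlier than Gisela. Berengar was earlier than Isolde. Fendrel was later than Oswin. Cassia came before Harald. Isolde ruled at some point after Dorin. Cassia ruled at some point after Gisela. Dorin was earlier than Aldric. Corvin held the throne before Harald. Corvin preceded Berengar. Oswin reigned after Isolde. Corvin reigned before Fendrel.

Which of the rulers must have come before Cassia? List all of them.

Aldric, Berengar, Corvin, Dorin, Fendrel, Gisela, Isolde, Oswin

Directly stated before Cassia: Dorin, Fendrel, and Gisela.
Aldric reaches Cassia via Aldric → Gisela → Cassia.
Berengar reaches Cassia via Berengar → Isolde → Oswin → Fendrel → Cassia.
Corvin reaches Cassia via Corvin → Fendrel → Cassia.
Likewise Isolde and Oswin each reach Cassia by chaining the stated constraints.
No chain forces Harald ahead of Cassia.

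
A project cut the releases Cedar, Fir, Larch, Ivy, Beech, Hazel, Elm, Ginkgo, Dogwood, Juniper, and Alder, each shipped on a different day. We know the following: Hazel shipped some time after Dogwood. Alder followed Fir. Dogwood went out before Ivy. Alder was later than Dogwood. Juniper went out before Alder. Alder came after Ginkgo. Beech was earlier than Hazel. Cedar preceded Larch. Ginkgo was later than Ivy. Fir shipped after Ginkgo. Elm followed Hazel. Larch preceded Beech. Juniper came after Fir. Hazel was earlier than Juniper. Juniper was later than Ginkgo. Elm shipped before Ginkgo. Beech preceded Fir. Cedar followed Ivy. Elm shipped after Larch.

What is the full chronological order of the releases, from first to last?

The constraints fix every adjacent pair, so only one ordering works:
Dogwood → Ivy → Cedar → Larch → Beech → Hazel → Elm → Ginkgo → Fir → Juniper → Alder.

Dogwood, Ivy, Cedar, Larch, Beech, Hazel, Elm, Ginkgo, Fir, Juniper, Alder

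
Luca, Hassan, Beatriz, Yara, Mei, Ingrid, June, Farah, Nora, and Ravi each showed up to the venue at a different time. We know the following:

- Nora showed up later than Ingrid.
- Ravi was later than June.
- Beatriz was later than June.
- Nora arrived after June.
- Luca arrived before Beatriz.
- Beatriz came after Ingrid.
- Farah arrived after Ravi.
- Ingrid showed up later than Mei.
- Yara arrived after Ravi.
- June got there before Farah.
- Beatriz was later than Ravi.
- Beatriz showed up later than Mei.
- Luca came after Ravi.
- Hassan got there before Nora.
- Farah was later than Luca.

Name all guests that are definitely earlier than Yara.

June, Ravi

Directly stated before Yara: Ravi.
June reaches Yara via June → Ravi → Yara.
No chain forces Farah (or any of the others) ahead of Yara.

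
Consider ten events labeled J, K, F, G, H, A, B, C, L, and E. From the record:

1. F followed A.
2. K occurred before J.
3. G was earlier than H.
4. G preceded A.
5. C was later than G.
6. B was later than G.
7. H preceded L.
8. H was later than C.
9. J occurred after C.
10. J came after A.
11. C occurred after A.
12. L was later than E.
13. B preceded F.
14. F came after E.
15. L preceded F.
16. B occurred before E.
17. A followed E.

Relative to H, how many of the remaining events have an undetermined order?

Forced before H: A, B, C, E, and G; forced after H: F and L.
That leaves J and K with no forced order relative to H — 2.

2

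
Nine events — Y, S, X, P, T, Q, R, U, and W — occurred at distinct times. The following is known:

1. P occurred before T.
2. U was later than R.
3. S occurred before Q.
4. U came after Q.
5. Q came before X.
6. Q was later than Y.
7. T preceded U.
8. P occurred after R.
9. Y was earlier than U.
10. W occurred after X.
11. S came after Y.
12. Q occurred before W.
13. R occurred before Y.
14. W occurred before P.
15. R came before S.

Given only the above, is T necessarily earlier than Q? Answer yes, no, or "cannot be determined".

no

Tracing the constraints gives Q → W → P → T, so Q must come before T.
That means T cannot be before Q.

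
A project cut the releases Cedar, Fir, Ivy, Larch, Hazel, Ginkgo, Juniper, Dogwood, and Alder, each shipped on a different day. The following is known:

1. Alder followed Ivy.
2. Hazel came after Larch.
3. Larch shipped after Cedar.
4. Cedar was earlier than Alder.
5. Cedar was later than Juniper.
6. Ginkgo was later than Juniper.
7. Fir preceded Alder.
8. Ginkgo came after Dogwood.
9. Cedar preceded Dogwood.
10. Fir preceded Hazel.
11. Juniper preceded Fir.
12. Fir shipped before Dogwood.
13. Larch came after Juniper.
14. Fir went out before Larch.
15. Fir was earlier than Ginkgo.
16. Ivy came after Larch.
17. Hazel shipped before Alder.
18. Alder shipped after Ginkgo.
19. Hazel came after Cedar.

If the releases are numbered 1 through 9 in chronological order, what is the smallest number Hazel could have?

5

Cedar, Fir, Juniper, and Larch must all come before Hazel — 4 forced predecessors.
Nothing else is forced ahead of Hazel, so its earliest slot is position 4 + 1 = 5.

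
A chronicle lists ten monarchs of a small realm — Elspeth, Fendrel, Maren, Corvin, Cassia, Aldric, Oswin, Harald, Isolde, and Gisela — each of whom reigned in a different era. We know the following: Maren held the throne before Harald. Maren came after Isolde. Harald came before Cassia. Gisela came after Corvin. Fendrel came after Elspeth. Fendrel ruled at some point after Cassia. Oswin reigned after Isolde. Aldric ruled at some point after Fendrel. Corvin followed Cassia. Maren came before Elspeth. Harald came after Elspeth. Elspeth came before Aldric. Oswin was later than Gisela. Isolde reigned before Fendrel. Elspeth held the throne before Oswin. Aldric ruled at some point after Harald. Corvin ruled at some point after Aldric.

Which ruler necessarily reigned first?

Isolde

Isolde has a chain of constraints placing them before every other ruler, so Isolde must be first.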